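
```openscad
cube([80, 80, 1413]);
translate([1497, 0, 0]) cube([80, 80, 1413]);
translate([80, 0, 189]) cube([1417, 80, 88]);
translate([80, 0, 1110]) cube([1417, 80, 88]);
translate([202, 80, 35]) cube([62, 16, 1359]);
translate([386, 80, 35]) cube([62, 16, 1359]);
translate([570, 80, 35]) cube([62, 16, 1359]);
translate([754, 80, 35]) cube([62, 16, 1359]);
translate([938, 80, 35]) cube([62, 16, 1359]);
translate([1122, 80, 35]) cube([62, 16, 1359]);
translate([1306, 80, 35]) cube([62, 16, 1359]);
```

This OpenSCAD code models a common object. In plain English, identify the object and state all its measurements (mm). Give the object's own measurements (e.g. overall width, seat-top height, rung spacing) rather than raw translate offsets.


A fence section. Two 80×80 mm posts, 1413 mm tall, stand on the floor with a clear span of 1417 mm between their inner faces. Two horizontal rails of 80×88 mm section span the gap between the posts with their undersides at z = 189 mm and z = 1110 mm, flush with the posts' −y face. 7 pickets, each 62 mm wide, 16 mm thick and 1359 mm tall, are fixed to the +y face of the rails with their bottoms at z = 35 mm, spaced across the span with a 122 mm gap after the −x post and between neighbouring pickets, with 129 mm left before the +x post.


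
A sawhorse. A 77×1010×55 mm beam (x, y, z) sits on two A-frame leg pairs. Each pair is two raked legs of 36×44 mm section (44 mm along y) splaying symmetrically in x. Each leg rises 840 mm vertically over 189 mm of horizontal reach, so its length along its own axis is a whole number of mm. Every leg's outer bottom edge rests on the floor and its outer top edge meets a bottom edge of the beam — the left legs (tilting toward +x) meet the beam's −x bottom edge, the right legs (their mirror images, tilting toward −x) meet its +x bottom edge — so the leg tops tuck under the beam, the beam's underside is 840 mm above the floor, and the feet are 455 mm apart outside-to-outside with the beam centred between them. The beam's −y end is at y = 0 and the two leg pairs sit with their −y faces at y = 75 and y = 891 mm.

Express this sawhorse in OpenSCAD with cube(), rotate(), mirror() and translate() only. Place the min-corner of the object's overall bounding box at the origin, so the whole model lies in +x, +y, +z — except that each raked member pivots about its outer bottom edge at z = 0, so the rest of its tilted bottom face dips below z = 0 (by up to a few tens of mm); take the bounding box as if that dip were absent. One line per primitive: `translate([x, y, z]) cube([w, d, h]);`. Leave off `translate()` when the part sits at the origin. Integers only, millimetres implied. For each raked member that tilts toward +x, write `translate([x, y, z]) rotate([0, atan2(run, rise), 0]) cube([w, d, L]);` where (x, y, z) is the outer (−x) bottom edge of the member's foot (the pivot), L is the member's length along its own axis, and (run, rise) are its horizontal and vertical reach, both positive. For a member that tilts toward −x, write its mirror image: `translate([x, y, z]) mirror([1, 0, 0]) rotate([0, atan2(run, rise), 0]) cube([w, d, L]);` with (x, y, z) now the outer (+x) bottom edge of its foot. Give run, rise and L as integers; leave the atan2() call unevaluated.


translate([189, 0, 840]) cube([77, 1010, 55]);
translate([0, 75, 0]) rotate([0, atan2(189, 840), 0]) cube([36, 44, 861]);
translate([455, 75, 0]) mirror([1, 0, 0]) rotate([0, atan2(189, 840), 0]) cube([36, 44, 861]);
translate([0, 891, 0]) rotate([0, atan2(189, 840), 0]) cube([36, 44, 861]);
translate([455, 891, 0]) mirror([1, 0, 0]) rotate([0, atan2(189, 840), 0]) cube([36, 44, 861]);


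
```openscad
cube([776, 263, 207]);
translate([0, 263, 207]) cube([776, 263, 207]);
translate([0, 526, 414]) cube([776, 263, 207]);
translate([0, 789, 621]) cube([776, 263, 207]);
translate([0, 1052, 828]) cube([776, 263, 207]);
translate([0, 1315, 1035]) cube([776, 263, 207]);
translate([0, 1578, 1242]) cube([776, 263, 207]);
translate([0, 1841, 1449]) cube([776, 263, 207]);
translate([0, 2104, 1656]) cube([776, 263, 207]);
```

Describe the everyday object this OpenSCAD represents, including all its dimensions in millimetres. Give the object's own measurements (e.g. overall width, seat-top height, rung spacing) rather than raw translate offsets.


A straight staircase of 9 solid steps. Each step is 776 mm wide (x), 263 mm deep (y, the going) and 207 mm tall (the rise). The first step rests on the floor; each subsequent step sits one going further in +y and one rise higher in +z, directly behind and above the previous step with no overlap.


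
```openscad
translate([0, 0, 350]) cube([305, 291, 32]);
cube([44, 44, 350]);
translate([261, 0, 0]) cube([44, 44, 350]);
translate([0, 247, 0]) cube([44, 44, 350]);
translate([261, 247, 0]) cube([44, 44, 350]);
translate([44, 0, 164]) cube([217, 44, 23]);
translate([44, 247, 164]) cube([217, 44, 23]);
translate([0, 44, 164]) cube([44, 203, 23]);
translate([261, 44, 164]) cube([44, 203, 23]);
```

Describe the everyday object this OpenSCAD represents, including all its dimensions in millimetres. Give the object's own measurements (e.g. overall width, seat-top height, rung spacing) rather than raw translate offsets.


A four-legged stool. The seat is a 305×291×32 mm slab whose top surface is at z = 382 mm; four square legs, each 44×44 mm in cross-section, run from the floor (z = 0) to the underside of the seat, each flush with a corner of the seat. Four stretchers, 44 mm wide and 23 mm tall, connect adjacent legs with their undersides at z = 164 mm, each running between the inner faces of the legs it joins and aligned with the legs' outer faces on the other axis.


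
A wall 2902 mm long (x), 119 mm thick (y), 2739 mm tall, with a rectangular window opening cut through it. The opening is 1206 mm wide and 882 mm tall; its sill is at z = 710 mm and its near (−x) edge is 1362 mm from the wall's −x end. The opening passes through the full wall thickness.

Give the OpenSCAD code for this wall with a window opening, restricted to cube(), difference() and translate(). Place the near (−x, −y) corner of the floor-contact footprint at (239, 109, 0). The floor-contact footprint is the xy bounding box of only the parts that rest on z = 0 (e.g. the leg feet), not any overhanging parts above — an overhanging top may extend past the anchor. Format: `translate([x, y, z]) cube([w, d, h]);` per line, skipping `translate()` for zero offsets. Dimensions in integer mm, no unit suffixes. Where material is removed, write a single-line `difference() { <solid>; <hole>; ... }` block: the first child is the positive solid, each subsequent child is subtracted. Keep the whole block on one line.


difference() { translate([239, 109, 0]) cube([2902, 119, 2739]); translate([1601, 109, 710]) cube([1206, 119, 882]); }


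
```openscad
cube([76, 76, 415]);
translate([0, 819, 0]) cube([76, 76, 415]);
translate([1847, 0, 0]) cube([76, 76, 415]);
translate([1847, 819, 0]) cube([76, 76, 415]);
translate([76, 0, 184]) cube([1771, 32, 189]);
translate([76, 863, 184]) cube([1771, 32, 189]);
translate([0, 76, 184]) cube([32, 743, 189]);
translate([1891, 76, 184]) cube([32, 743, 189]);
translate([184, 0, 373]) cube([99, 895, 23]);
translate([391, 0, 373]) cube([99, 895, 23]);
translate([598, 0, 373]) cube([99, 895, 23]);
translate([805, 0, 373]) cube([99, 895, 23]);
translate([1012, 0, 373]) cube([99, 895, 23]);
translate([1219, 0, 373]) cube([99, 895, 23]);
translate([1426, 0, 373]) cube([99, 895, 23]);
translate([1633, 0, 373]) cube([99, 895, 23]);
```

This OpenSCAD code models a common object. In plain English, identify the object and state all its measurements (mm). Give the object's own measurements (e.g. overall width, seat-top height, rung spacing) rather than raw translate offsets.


A bed frame 1923 mm long (x) by 895 mm wide (y). Four 76×76 mm corner posts, 415 mm tall, at the corners of the footprint. Four rails of 32 mm thickness and 189 mm height run between adjacent posts with their undersides at z = 184 mm, their outer faces flush with the outside of the frame (the two x-running rails run between the posts' inner faces; the two y-running rails run between the posts' inner faces). 8 slats, each 99 mm wide (x) and 23 mm thick, lie across the top of the two x-running rails, running the full 895 mm width of the frame in y; along x they sit between the end posts with a 108 mm gap after the −x posts and between neighbouring slats, leaving 115 mm before the +x posts.


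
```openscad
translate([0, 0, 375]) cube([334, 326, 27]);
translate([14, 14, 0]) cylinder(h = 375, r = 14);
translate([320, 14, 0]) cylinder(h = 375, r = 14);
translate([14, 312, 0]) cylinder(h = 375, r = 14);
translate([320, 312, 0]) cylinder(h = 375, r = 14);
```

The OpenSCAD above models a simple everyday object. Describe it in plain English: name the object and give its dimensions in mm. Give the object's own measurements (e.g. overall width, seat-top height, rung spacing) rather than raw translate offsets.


A four-legged stool. The seat is a 334×326×27 mm slab whose top surface is at z = 402 mm; four round legs, each 28 mm in diameter, run from the floor (z = 0) to the underside of the seat, each leg's axis is inset half a diameter from the nearest pair of seat edges (so the leg's bounding box is flush with the corner).


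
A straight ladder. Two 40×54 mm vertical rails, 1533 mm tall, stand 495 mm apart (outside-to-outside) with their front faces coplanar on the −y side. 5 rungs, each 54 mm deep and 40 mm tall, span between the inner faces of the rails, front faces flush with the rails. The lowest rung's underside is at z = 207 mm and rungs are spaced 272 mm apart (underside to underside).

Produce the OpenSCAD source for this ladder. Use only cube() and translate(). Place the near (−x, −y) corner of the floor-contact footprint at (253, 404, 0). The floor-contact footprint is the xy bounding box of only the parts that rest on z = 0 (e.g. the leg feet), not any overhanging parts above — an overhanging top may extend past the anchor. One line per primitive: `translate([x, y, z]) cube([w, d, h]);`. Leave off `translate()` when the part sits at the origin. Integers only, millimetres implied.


// rung span = 495 - 2*40 = 415
// rung[k] z = 207 + k*272
translate([253, 404, 0]) cube([40, 54, 1533]);
translate([708, 404, 0]) cube([40, 54, 1533]);
translate([293, 404, 207]) cube([415, 54, 40]);
translate([293, 404, 479]) cube([415, 54, 40]);
translate([293, 404, 751]) cube([415, 54, 40]);
translate([293, 404, 1023]) cube([415, 54, 40]);
translate([293, 404, 1295]) cube([415, 54, 40]);


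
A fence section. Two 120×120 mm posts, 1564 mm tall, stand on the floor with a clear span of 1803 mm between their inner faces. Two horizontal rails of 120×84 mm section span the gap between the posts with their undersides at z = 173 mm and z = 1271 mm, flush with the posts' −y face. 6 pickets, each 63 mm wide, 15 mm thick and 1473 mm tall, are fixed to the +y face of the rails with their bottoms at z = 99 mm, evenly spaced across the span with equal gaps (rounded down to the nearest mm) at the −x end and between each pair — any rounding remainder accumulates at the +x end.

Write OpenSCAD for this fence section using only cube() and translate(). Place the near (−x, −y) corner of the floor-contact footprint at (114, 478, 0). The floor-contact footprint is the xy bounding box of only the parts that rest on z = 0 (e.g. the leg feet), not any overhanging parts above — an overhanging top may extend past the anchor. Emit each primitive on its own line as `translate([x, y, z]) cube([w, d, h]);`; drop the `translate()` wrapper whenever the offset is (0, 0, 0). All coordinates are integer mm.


translate([114, 478, 0]) cube([120, 120, 1564]);
translate([2037, 478, 0]) cube([120, 120, 1564]);
translate([234, 478, 173]) cube([1803, 120, 84]);
translate([234, 478, 1271]) cube([1803, 120, 84]);
translate([437, 598, 99]) cube([63, 15, 1473]);
translate([703, 598, 99]) cube([63, 15, 1473]);
translate([969, 598, 99]) cube([63, 15, 1473]);
translate([1235, 598, 99]) cube([63, 15, 1473]);
translate([1501, 598, 99]) cube([63, 15, 1473]);
translate([1767, 598, 99]) cube([63, 15, 1473]);


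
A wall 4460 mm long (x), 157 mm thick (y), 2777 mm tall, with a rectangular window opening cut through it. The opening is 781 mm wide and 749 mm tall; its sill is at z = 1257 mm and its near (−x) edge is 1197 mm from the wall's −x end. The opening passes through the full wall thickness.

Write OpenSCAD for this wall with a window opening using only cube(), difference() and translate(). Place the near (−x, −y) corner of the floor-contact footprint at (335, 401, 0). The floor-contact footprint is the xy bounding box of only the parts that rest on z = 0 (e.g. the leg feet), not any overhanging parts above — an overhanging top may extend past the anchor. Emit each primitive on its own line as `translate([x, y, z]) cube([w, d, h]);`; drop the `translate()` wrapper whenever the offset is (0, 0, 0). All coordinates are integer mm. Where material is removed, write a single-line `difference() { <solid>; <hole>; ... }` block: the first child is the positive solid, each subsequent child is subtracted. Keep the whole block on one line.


difference() { translate([335, 401, 0]) cube([4460, 157, 2777]); translate([1532, 401, 1257]) cube([781, 157, 749]); }


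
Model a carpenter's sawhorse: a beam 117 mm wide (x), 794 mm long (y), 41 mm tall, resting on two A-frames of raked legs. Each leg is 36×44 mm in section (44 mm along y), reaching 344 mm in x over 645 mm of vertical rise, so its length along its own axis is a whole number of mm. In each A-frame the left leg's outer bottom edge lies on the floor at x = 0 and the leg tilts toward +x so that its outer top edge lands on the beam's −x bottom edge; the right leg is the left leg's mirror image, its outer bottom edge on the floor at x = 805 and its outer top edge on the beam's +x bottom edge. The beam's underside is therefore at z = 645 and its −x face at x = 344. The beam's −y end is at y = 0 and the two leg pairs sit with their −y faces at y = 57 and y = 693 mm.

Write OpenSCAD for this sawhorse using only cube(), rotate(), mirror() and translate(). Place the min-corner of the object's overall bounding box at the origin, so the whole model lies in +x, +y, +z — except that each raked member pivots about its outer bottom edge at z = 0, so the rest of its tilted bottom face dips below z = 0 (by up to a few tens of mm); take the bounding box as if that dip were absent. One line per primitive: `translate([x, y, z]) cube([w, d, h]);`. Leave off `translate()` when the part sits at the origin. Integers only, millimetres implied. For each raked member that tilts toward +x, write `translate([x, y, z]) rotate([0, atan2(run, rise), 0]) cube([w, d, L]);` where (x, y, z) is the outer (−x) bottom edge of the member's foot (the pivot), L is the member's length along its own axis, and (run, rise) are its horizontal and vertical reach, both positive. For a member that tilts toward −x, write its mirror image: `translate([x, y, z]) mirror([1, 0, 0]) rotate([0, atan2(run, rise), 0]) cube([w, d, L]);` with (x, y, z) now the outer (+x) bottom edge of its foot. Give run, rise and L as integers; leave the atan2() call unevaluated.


translate([344, 0, 645]) cube([117, 794, 41]);
translate([0, 57, 0]) rotate([0, atan2(344, 645), 0]) cube([36, 44, 731]);
translate([805, 57, 0]) mirror([1, 0, 0]) rotate([0, atan2(344, 645), 0]) cube([36, 44, 731]);
translate([0, 693, 0]) rotate([0, atan2(344, 645), 0]) cube([36, 44, 731]);
translate([805, 693, 0]) mirror([1, 0, 0]) rotate([0, atan2(344, 645), 0]) cube([36, 44, 731]);


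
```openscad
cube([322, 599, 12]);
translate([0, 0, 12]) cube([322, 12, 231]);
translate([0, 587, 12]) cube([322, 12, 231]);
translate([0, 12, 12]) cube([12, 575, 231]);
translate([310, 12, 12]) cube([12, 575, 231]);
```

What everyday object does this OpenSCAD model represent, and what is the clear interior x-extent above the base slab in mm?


An open box. The internal width is 298 mm.

A 322×599 base slab with four walls standing on it — an open box. The base is 322 mm wide and the walls are 12 mm thick, so the internal width is 322 − 2 × 12 = 298 mm.


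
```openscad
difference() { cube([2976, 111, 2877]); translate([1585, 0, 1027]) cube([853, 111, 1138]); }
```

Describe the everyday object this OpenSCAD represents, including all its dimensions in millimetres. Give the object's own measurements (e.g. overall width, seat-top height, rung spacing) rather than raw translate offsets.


A wall 2976 mm long (x), 111 mm thick (y), 2877 mm tall, with a rectangular window opening cut through it. The opening is 853 mm wide and 1138 mm tall; its sill is at z = 1027 mm and its near (−x) edge is 1585 mm from the wall's −x end. The opening passes through the full wall thickness.


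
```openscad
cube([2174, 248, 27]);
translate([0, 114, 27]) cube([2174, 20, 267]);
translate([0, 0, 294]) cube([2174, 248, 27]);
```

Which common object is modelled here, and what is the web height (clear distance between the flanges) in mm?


An I-beam. The web height is 267 mm.

Two wide flanges with a thin centred web — an I-beam. Overall 321 mm minus two 27 mm flanges gives a web of 321 − 2·27 = 267 mm.


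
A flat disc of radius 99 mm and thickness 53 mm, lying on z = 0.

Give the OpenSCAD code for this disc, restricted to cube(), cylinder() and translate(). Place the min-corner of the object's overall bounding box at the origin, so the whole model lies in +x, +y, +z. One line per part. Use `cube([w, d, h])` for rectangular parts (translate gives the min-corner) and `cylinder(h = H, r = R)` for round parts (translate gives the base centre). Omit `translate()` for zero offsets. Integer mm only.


translate([99, 99, 0]) cylinder(h = 53, r = 99);


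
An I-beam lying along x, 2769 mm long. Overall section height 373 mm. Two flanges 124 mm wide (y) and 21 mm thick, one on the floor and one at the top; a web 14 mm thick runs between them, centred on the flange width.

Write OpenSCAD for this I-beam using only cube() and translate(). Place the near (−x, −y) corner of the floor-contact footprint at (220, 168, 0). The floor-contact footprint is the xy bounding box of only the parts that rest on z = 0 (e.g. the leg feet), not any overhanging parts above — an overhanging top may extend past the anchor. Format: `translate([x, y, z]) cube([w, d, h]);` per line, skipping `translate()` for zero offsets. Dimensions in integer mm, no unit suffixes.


translate([220, 168, 0]) cube([2769, 124, 21]);
translate([220, 223, 21]) cube([2769, 14, 331]);
translate([220, 168, 352]) cube([2769, 124, 21]);


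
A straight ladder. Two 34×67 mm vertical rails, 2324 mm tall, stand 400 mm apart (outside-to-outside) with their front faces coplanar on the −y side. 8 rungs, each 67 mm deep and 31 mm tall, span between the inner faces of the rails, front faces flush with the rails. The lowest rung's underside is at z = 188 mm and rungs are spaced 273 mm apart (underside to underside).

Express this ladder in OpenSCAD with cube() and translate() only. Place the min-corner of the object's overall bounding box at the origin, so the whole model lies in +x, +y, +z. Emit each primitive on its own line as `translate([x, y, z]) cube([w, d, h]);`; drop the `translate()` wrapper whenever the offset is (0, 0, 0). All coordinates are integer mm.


cube([34, 67, 2324]);
translate([366, 0, 0]) cube([34, 67, 2324]);
translate([34, 0, 188]) cube([332, 67, 31]);
translate([34, 0, 461]) cube([332, 67, 31]);
translate([34, 0, 734]) cube([332, 67, 31]);
translate([34, 0, 1007]) cube([332, 67, 31]);
translate([34, 0, 1280]) cube([332, 67, 31]);
translate([34, 0, 1553]) cube([332, 67, 31]);
translate([34, 0, 1826]) cube([332, 67, 31]);
translate([34, 0, 2099]) cube([332, 67, 31]);


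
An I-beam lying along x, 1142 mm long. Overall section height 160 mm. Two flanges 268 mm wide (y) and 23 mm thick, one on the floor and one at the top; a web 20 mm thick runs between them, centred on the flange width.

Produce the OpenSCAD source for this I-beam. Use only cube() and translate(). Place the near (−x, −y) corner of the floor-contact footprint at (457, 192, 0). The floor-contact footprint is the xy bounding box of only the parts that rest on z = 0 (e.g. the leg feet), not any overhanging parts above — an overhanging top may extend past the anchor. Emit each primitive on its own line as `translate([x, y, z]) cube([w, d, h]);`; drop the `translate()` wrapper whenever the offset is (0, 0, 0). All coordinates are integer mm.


translate([457, 192, 0]) cube([1142, 268, 23]);
translate([457, 316, 23]) cube([1142, 20, 114]);
translate([457, 192, 137]) cube([1142, 268, 23]);


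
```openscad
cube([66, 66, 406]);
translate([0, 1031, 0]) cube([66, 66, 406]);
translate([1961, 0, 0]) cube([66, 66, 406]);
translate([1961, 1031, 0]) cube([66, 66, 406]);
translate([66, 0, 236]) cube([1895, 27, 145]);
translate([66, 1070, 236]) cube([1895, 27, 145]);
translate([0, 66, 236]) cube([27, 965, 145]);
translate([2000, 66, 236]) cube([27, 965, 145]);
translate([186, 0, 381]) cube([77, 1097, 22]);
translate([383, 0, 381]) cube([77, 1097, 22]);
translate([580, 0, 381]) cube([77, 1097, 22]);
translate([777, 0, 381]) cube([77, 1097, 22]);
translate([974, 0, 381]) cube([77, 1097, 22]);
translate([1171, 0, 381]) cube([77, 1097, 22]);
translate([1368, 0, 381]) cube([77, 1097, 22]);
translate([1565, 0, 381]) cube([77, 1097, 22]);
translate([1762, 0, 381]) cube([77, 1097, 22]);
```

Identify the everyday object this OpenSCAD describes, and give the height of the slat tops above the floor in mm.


A bed frame. The slat-top height is 403 mm.

Four posts, four rails, and a row of slats — a bed frame. Slats sit on the rails at z = 236 + 145 = 381; with slat thickness 22, the top is 403 mm.


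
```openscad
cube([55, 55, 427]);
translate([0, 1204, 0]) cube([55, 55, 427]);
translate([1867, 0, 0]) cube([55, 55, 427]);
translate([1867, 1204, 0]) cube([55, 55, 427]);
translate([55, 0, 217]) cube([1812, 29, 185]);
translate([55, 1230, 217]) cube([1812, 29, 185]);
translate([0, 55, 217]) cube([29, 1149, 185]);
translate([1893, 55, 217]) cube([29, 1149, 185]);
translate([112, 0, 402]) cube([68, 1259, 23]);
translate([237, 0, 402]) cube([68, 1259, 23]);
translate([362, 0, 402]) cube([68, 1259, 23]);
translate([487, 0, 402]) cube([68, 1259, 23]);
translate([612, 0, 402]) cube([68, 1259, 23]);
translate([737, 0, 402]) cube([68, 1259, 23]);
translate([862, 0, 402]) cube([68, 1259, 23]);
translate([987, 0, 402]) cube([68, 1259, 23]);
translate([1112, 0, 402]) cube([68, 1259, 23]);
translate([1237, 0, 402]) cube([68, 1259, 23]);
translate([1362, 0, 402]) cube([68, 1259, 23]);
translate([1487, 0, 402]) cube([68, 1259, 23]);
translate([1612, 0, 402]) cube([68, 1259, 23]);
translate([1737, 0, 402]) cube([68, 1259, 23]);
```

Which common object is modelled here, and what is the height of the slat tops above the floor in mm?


A bed frame. The slat-top height is 425 mm.

Four posts, four rails, and a row of slats — a bed frame. Slats sit on the rails at z = 217 + 185 = 402; with slat thickness 23, the top is 425 mm.


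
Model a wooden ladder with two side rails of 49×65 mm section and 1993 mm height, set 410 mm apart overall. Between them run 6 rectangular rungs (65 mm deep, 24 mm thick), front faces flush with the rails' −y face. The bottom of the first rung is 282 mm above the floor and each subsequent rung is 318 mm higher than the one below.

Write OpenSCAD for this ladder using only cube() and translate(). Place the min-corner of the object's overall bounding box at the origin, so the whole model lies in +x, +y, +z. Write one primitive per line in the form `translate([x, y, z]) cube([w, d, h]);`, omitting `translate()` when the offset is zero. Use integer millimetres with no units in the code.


cube([49, 65, 1993]);
translate([361, 0, 0]) cube([49, 65, 1993]);
translate([49, 0, 282]) cube([312, 65, 24]);
translate([49, 0, 600]) cube([312, 65, 24]);
translate([49, 0, 918]) cube([312, 65, 24]);
translate([49, 0, 1236]) cube([312, 65, 24]);
translate([49, 0, 1554]) cube([312, 65, 24]);
translate([49, 0, 1872]) cube([312, 65, 24]);


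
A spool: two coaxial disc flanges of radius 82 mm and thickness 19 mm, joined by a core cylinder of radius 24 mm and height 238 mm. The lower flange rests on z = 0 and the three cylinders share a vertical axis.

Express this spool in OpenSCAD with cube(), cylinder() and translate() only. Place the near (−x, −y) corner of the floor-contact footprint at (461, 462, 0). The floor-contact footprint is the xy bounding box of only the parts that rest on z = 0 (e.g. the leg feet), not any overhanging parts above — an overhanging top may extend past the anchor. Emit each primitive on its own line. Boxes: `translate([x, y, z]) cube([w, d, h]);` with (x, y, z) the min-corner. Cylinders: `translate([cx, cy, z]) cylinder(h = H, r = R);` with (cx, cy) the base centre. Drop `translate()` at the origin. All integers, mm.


translate([543, 544, 0]) cylinder(h = 19, r = 82);
translate([543, 544, 19]) cylinder(h = 238, r = 24);
translate([543, 544, 257]) cylinder(h = 19, r = 82);


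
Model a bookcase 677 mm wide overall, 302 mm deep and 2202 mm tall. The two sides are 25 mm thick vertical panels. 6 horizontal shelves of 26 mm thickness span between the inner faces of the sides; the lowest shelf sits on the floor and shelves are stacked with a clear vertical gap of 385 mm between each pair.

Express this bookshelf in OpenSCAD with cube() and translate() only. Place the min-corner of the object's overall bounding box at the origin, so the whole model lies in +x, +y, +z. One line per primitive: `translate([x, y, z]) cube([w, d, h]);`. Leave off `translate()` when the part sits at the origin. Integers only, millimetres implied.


cube([25, 302, 2202]);
translate([652, 0, 0]) cube([25, 302, 2202]);
translate([25, 0, 0]) cube([627, 302, 26]);
translate([25, 0, 411]) cube([627, 302, 26]);
translate([25, 0, 822]) cube([627, 302, 26]);
translate([25, 0, 1233]) cube([627, 302, 26]);
translate([25, 0, 1644]) cube([627, 302, 26]);
translate([25, 0, 2055]) cube([627, 302, 26]);


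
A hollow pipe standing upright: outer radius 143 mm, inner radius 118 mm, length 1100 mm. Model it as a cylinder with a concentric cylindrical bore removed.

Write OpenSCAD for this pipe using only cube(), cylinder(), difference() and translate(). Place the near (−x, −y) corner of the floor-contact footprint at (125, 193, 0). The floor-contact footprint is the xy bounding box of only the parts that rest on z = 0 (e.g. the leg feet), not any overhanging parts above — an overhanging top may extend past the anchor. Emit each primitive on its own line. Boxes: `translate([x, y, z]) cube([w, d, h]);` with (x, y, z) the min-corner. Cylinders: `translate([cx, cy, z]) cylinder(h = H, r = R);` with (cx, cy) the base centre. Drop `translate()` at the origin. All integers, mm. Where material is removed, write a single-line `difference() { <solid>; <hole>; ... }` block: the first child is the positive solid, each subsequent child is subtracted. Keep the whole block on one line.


difference() { translate([268, 336, 0]) cylinder(h = 1100, r = 143); translate([268, 336, 0]) cylinder(h = 1100, r = 118); }


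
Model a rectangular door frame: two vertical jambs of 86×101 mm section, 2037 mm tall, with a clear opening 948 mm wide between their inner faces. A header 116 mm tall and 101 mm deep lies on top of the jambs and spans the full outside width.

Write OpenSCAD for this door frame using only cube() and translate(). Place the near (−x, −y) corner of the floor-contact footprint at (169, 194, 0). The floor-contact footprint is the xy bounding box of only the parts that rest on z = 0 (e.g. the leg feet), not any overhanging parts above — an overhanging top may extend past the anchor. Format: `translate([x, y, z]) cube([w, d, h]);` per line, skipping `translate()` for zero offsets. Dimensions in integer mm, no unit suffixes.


translate([169, 194, 0]) cube([86, 101, 2037]);
translate([1203, 194, 0]) cube([86, 101, 2037]);
translate([169, 194, 2037]) cube([1120, 101, 116]);


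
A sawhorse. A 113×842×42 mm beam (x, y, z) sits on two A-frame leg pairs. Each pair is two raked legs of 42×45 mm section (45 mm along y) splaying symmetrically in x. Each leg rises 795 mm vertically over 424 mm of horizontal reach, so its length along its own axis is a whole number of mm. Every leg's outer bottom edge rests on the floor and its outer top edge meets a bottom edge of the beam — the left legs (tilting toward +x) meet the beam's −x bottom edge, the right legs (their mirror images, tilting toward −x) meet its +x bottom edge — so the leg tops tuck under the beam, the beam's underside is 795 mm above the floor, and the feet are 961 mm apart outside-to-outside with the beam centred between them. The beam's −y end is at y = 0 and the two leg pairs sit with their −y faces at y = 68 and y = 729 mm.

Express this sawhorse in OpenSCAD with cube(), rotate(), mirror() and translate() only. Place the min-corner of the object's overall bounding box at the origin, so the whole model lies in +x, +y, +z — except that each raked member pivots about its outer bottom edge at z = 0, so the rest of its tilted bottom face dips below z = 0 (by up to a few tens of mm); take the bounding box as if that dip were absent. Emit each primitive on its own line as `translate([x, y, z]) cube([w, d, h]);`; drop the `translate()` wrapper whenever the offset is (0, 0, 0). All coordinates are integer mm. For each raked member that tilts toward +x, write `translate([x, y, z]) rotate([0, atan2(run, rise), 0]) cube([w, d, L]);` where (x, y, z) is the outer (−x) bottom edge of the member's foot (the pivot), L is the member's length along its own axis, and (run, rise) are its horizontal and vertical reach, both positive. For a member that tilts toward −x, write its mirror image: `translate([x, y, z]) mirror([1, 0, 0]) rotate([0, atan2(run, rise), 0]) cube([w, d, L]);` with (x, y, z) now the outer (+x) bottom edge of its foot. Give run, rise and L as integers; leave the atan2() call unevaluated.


translate([424, 0, 795]) cube([113, 842, 42]);
translate([0, 68, 0]) rotate([0, atan2(424, 795), 0]) cube([42, 45, 901]);
translate([961, 68, 0]) mirror([1, 0, 0]) rotate([0, atan2(424, 795), 0]) cube([42, 45, 901]);
translate([0, 729, 0]) rotate([0, atan2(424, 795), 0]) cube([42, 45, 901]);
translate([961, 729, 0]) mirror([1, 0, 0]) rotate([0, atan2(424, 795), 0]) cube([42, 45, 901]);


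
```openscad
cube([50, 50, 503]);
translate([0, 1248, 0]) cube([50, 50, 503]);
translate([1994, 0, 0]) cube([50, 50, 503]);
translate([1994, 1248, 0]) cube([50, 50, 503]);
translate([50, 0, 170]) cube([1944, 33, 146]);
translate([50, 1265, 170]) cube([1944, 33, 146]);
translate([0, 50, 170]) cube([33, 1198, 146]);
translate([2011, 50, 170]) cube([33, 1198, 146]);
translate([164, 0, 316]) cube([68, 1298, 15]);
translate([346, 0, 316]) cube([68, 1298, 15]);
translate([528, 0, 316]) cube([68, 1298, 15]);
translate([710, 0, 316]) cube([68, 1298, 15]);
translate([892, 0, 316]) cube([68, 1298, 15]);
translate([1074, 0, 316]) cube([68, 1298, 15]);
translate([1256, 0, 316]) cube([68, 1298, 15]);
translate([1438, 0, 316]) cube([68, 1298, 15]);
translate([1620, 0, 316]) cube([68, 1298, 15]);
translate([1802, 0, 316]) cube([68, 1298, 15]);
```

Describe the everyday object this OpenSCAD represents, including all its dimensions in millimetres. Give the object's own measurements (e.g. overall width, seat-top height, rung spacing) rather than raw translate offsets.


A bed frame 2044 mm long (x) by 1298 mm wide (y). Four 50×50 mm corner posts, 503 mm tall, at the corners of the footprint. Four rails of 33 mm thickness and 146 mm height run between adjacent posts with their undersides at z = 170 mm, their outer faces flush with the outside of the frame (the two x-running rails run between the posts' inner faces; the two y-running rails run between the posts' inner faces). 10 slats, each 68 mm wide (x) and 15 mm thick, lie across the top of the two x-running rails, running the full 1298 mm width of the frame in y; along x they sit between the end posts with a 114 mm gap after the −x posts and between neighbouring slats, leaving 124 mm before the +x posts.


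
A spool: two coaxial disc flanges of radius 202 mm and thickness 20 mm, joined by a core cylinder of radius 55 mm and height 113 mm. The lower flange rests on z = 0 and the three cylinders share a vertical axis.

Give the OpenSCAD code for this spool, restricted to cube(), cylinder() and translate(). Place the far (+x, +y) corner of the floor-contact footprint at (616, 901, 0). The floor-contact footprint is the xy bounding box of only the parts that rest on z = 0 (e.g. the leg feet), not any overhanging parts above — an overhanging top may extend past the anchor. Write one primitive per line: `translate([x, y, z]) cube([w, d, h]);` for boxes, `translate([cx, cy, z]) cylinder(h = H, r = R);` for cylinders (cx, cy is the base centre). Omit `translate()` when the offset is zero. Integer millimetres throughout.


translate([414, 699, 0]) cylinder(h = 20, r = 202);
translate([414, 699, 20]) cylinder(h = 113, r = 55);
translate([414, 699, 133]) cylinder(h = 20, r = 202);


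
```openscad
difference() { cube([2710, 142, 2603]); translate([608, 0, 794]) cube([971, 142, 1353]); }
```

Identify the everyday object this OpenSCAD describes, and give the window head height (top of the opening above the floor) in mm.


A wall with a window opening. The window head height is 2147 mm.

A wall with a rectangular opening subtracted — a window. Sill at z = 794, opening 1353 mm tall, so the head is at 794 + 1353 = 2147 mm.


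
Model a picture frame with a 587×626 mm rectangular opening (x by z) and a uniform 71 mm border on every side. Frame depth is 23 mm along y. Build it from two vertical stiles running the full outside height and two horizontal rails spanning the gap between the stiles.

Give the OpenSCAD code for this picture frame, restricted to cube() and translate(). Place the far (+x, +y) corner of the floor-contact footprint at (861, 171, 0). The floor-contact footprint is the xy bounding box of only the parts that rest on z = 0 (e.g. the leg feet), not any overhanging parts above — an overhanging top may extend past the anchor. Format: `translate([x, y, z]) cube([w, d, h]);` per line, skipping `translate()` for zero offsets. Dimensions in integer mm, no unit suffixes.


translate([132, 148, 0]) cube([71, 23, 768]);
translate([790, 148, 0]) cube([71, 23, 768]);
translate([203, 148, 0]) cube([587, 23, 71]);
translate([203, 148, 697]) cube([587, 23, 71]);


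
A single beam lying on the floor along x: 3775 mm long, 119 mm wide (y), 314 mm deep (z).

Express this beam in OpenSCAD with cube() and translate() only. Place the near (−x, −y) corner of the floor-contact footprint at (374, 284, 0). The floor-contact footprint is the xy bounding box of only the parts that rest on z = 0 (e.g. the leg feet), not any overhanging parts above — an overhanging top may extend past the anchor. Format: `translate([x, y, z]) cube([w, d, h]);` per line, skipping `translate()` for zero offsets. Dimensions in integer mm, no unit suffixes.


translate([374, 284, 0]) cube([3775, 119, 314]);


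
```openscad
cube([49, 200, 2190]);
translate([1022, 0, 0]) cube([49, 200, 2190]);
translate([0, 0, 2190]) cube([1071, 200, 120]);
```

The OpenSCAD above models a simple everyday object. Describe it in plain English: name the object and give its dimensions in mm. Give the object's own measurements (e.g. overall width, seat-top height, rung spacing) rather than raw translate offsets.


A door frame. The clear opening is 973 mm wide and 2190 mm high. Two 49 mm wide jambs, 200 mm deep, stand either side of the opening from the floor to the top of the opening. A 120 mm thick head sits across the top of both jambs, spanning the full outside width of the frame.


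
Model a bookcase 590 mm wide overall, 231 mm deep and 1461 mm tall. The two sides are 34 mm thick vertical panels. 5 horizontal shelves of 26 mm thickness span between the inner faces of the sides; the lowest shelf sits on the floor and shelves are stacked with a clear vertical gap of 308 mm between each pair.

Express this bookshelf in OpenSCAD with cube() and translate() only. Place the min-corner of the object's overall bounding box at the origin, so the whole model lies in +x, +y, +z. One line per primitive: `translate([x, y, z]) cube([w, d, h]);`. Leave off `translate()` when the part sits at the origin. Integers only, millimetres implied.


cube([34, 231, 1461]);
translate([556, 0, 0]) cube([34, 231, 1461]);
translate([34, 0, 0]) cube([522, 231, 26]);
translate([34, 0, 334]) cube([522, 231, 26]);
translate([34, 0, 668]) cube([522, 231, 26]);
translate([34, 0, 1002]) cube([522, 231, 26]);
translate([34, 0, 1336]) cube([522, 231, 26]);


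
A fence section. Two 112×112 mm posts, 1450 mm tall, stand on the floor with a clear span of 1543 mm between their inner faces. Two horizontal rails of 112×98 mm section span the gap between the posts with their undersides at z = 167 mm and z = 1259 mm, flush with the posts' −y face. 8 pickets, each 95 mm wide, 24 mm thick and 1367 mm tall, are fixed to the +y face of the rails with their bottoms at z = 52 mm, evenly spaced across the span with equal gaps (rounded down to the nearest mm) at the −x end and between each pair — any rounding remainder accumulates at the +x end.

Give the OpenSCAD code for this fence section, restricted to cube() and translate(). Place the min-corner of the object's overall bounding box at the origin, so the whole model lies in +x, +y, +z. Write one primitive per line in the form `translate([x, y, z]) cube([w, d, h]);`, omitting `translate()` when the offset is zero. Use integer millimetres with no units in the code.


cube([112, 112, 1450]);
translate([1655, 0, 0]) cube([112, 112, 1450]);
translate([112, 0, 167]) cube([1543, 112, 98]);
translate([112, 0, 1259]) cube([1543, 112, 98]);
translate([199, 112, 52]) cube([95, 24, 1367]);
translate([381, 112, 52]) cube([95, 24, 1367]);
translate([563, 112, 52]) cube([95, 24, 1367]);
translate([745, 112, 52]) cube([95, 24, 1367]);
translate([927, 112, 52]) cube([95, 24, 1367]);
translate([1109, 112, 52]) cube([95, 24, 1367]);
translate([1291, 112, 52]) cube([95, 24, 1367]);
translate([1473, 112, 52]) cube([95, 24, 1367]);


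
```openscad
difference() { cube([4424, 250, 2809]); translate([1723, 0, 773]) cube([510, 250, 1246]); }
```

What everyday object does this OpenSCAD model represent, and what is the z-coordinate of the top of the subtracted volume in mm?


A wall with a window opening. The window head height is 2019 mm.

A wall with a rectangular opening subtracted — a window. Sill at z = 773, opening 1246 mm tall, so the head is at 773 + 1246 = 2019 mm.


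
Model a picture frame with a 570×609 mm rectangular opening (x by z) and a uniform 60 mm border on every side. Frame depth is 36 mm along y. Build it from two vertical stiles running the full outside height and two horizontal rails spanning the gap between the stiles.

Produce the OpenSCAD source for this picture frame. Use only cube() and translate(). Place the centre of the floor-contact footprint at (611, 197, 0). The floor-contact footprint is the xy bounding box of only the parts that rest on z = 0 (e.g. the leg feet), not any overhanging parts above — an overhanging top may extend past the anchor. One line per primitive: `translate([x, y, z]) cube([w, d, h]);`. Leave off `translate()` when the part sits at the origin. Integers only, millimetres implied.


translate([266, 179, 0]) cube([60, 36, 729]);
translate([896, 179, 0]) cube([60, 36, 729]);
translate([326, 179, 0]) cube([570, 36, 60]);
translate([326, 179, 669]) cube([570, 36, 60]);


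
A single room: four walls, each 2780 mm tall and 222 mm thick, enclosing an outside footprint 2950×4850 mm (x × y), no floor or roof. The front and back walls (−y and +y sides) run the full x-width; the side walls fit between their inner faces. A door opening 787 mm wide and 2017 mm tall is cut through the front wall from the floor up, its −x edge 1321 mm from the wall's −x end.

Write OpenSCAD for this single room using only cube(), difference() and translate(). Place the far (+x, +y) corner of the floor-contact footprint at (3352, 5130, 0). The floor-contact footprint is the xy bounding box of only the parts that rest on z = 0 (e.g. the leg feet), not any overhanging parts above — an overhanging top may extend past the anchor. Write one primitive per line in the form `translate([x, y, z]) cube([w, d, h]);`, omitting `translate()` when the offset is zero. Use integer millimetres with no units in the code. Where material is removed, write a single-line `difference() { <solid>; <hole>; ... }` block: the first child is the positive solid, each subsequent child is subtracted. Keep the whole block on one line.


difference() { translate([402, 280, 0]) cube([2950, 222, 2780]); translate([1723, 280, 0]) cube([787, 222, 2017]); }
translate([402, 4908, 0]) cube([2950, 222, 2780]);
translate([402, 502, 0]) cube([222, 4406, 2780]);
translate([3130, 502, 0]) cube([222, 4406, 2780]);
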